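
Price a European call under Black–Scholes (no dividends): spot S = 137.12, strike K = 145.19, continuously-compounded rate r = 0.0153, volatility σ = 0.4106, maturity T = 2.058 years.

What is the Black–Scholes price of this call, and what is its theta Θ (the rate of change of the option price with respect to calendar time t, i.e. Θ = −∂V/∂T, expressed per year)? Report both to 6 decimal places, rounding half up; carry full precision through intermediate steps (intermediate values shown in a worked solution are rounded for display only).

price = 30.420553
Θ = -8.377263

σ√T = 0.4106·√2.058 = 0.589036
d₁ = (ln(S/K) + (r+σ²/2)T) / (σ√T) = (ln(137.12/145.19) + (0.0153+0.4106²/2)·2.058) / 0.589036 = (-0.057187 + 0.204969) / 0.589036 = 0.250888
d₂ = d₁ − σ√T = 0.250888 − 0.589036 = -0.338147
e^{−rT} = e^{−0.0153·2.058} = 0.969003
N(d₁) = 0.599050,  N(d₂) = 0.367626
Call price V = S·N(d₁) − K·e^{−rT}·N(d₂) = 82.141703 − 51.721150 = 30.420553
φ(d₁) = (1/√(2π))·e^{−d₁²/2} = 0.386582
Θ = −S·φ(d₁)·σ/(2√T) − r·K·e^{−rT}·N(d₂) = −7.585930 − 0.791334 = -8.377263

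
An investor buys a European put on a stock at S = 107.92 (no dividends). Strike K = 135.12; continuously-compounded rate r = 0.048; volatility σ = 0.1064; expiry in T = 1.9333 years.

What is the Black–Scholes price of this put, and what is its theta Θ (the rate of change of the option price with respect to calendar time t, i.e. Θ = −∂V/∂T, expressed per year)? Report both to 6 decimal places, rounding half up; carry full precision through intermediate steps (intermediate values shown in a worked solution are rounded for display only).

price = 16.960270
Θ = 3.744972

σ√T = 0.1064·√1.9333 = 0.147942
d₁ = (ln(S/K) + (r+σ²/2)T) / (σ√T) = (ln(107.92/135.12) + (0.048+0.1064²/2)·1.9333) / 0.147942 = (-0.224773 + 0.103742) / 0.147942 = -0.818100
d₂ = d₁ − σ√T = -0.818100 − 0.147942 = -0.966042
e^{−rT} = e^{−0.048·1.9333} = 0.911377
N(−d₁) = 0.793350,  N(−d₂) = 0.832988
Put price V = K·e^{−rT}·N(−d₂) − S·N(−d₁) = 102.578591 − 85.618321 = 16.960270
φ(d₁) = (1/√(2π))·e^{−d₁²/2} = 0.285480
Θ = −S·φ(d₁)·σ/(2√T) + r·K·e^{−rT}·N(−d₂) = −1.178800 + 4.923772 = 3.744972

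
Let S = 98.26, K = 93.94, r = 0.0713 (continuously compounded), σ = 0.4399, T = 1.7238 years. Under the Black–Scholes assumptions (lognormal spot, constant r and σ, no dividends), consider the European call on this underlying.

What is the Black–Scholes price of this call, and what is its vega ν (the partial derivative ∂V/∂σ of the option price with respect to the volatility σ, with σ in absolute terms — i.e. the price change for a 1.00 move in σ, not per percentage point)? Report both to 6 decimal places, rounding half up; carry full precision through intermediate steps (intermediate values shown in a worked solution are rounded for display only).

price = 29.034554
ν = 43.513648

σ√T = 0.4399·√1.7238 = 0.577560
d₁ = (ln(S/K) + (r+σ²/2)T) / (σ√T) = (ln(98.26/93.94) + (0.0713+0.4399²/2)·1.7238) / 0.577560 = (0.044961 + 0.289695) / 0.577560 = 0.579430
d₂ = d₁ − σ√T = 0.579430 − 0.577560 = 0.001869
e^{−rT} = e^{−0.0713·1.7238} = 0.884346
N(d₁) = 0.718850,  N(d₂) = 0.500746
Call price V = S·N(d₁) − K·e^{−rT}·N(d₂) = 70.634239 − 41.599685 = 29.034554
φ(d₁) = (1/√(2π))·e^{−d₁²/2} = 0.337291
ν = S·φ(d₁)·√T = 43.513648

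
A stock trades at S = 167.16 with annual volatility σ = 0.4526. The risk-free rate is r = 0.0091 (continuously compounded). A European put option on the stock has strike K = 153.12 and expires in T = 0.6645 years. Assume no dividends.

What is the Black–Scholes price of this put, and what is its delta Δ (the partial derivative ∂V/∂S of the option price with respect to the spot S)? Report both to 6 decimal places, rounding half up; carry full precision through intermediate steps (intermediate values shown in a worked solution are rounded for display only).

σ√T = 0.4526·√0.6645 = 0.368945
d₁ = (ln(S/K) + (r+σ²/2)T) / (σ√T) = (ln(167.16/153.12) + (0.0091+0.4526²/2)·0.6645) / 0.368945 = (0.087730 + 0.074107) / 0.368945 = 0.438647
d₂ = d₁ − σ√T = 0.438647 − 0.368945 = 0.069702
e^{−rT} = e^{−0.0091·0.6645} = 0.993971
N(−d₁) = 0.330459,  N(−d₂) = 0.472216
Put price V = K·e^{−rT}·N(−d₂) − S·N(−d₁) = 71.869734 − 55.239467 = 16.630267
Δ = −N(−d₁) = -0.330459

price = 16.630267
Δ = -0.330459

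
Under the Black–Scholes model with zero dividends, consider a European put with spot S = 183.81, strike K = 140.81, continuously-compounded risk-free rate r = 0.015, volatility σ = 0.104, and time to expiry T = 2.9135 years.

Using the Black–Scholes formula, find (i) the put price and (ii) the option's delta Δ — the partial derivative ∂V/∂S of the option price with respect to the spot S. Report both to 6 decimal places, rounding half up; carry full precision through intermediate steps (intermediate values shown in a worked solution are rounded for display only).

σ√T = 0.104·√2.9135 = 0.177517
d₁ = (ln(S/K) + (r+σ²/2)T) / (σ√T) = (ln(183.81/140.81) + (0.015+0.104²/2)·2.9135) / 0.177517 = (0.266491 + 0.059459) / 0.177517 = 1.836158
d₂ = d₁ − σ√T = 1.836158 − 0.177517 = 1.658640
e^{−rT} = e^{−0.015·2.9135} = 0.957239
N(−d₁) = 0.033167,  N(−d₂) = 0.048594
Put price V = K·e^{−rT}·N(−d₂) − S·N(−d₁) = 6.549947 − 6.096459 = 0.453488
Δ = −N(−d₁) = -0.033167

price = 0.453488
Δ = -0.033167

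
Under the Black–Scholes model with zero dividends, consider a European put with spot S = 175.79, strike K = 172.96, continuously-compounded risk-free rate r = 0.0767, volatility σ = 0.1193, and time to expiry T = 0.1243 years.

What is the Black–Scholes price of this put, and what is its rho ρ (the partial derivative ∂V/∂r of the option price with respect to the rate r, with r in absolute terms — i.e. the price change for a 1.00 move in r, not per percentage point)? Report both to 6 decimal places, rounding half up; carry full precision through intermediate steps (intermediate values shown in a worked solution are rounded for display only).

σ√T = 0.1193·√0.1243 = 0.042061
d₁ = (ln(S/K) + (r+σ²/2)T) / (σ√T) = (ln(175.79/172.96) + (0.0767+0.1193²/2)·0.1243) / 0.042061 = (0.016230 + 0.010418) / 0.042061 = 0.633564
d₂ = d₁ − σ√T = 0.633564 − 0.042061 = 0.591503
e^{−rT} = e^{−0.0767·0.1243} = 0.990511
N(−d₁) = 0.263183,  N(−d₂) = 0.277092
Put price V = K·e^{−rT}·N(−d₂) − S·N(−d₁) = 47.471033 − 46.264899 = 1.206133
ρ = −K·T·e^{−rT}·N(−d₂) = -5.900649

price = 1.206133
ρ = -5.900649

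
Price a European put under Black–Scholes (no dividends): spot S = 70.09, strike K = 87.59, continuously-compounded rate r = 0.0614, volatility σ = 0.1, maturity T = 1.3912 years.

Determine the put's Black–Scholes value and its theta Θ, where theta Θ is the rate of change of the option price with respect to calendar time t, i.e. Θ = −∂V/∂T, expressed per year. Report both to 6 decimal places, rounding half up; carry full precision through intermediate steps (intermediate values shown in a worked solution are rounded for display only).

price = 10.861134
Θ = 3.749977

σ√T = 0.1·√1.3912 = 0.117949
d₁ = (ln(S/K) + (r+σ²/2)T) / (σ√T) = (ln(70.09/87.59) + (0.0614+0.1²/2)·1.3912) / 0.117949 = (-0.222887 + 0.092376) / 0.117949 = -1.106503
d₂ = d₁ − σ√T = -1.106503 − 0.117949 = -1.224452
e^{−rT} = e^{−0.0614·1.3912} = 0.918127
N(−d₁) = 0.865745,  N(−d₂) = 0.889609
Put price V = K·e^{−rT}·N(−d₂) − S·N(−d₁) = 71.541234 − 60.680100 = 10.861134
φ(d₁) = (1/√(2π))·e^{−d₁²/2} = 0.216295
Θ = −S·φ(d₁)·σ/(2√T) + r·K·e^{−rT}·N(−d₂) = −0.642655 + 4.392632 = 3.749977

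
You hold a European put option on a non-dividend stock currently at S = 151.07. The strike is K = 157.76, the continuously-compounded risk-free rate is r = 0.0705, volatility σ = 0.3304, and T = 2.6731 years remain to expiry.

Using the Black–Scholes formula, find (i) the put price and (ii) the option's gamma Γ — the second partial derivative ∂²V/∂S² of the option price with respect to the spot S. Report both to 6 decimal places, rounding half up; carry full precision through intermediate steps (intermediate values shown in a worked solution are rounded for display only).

price = 20.836490
Γ = 0.004228

σ√T = 0.3304·√2.6731 = 0.540191
d₁ = (ln(S/K) + (r+σ²/2)T) / (σ√T) = (ln(151.07/157.76) + (0.0705+0.3304²/2)·2.6731) / 0.540191 = (-0.043332 + 0.334357) / 0.540191 = 0.538745
d₂ = d₁ − σ√T = 0.538745 − 0.540191 = -0.001447
e^{−rT} = e^{−0.0705·2.6731} = 0.828239
N(−d₁) = 0.295031,  N(−d₂) = 0.500577
Put price V = K·e^{−rT}·N(−d₂) − S·N(−d₁) = 65.406893 − 44.570402 = 20.836490
φ(d₁) = (1/√(2π))·e^{−d₁²/2} = 0.345052
Γ = φ(d₁) / (S·σ·√T) = 0.004228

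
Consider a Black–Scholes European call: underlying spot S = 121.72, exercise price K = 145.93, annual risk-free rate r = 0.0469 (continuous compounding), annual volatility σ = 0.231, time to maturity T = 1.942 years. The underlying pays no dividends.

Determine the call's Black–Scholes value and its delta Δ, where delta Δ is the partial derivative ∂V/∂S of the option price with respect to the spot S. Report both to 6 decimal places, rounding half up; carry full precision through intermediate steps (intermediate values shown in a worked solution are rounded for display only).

σ√T = 0.231·√1.942 = 0.321912
d₁ = (ln(S/K) + (r+σ²/2)T) / (σ√T) = (ln(121.72/145.93) + (0.0469+0.231²/2)·1.942) / 0.321912 = (-0.181404 + 0.142893) / 0.321912 = -0.119630
d₂ = d₁ − σ√T = -0.119630 − 0.321912 = -0.441542
e^{−rT} = e^{−0.0469·1.942} = 0.912945
N(d₁) = 0.452388,  N(d₂) = 0.329410
Call price V = S·N(d₁) − K·e^{−rT}·N(d₂) = 55.064665 − 43.886038 = 11.178627
Δ = N(d₁) = 0.452388

price = 11.178627
Δ = 0.452388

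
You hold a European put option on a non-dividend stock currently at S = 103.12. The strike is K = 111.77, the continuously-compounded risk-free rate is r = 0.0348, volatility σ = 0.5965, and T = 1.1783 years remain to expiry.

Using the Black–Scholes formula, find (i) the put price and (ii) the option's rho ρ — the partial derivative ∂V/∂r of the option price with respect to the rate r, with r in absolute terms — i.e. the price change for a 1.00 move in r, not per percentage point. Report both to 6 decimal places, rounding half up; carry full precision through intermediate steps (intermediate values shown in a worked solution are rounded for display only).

price = 28.835133
ρ = -82.141579

σ√T = 0.5965·√1.1783 = 0.647498
d₁ = (ln(S/K) + (r+σ²/2)T) / (σ√T) = (ln(103.12/111.77) + (0.0348+0.5965²/2)·1.1783) / 0.647498 = (-0.080550 + 0.250632) / 0.647498 = 0.262675
d₂ = d₁ − σ√T = 0.262675 − 0.647498 = -0.384823
e^{−rT} = e^{−0.0348·1.1783} = 0.959824
N(−d₁) = 0.396400,  N(−d₂) = 0.649816
Put price V = K·e^{−rT}·N(−d₂) − S·N(−d₁) = 69.711940 − 40.876807 = 28.835133
ρ = −K·T·e^{−rT}·N(−d₂) = -82.141579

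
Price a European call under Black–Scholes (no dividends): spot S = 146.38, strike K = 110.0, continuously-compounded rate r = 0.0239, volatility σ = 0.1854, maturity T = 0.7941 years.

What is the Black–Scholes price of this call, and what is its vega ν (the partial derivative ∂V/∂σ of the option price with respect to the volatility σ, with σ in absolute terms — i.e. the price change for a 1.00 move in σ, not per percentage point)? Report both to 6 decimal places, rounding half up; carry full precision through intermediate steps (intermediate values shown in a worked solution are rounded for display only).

σ√T = 0.1854·√0.7941 = 0.165214
d₁ = (ln(S/K) + (r+σ²/2)T) / (σ√T) = (ln(146.38/110.0) + (0.0239+0.1854²/2)·0.7941) / 0.165214 = (0.285726 + 0.032627) / 0.165214 = 1.926908
d₂ = d₁ − σ√T = 1.926908 − 0.165214 = 1.761693
e^{−rT} = e^{−0.0239·0.7941} = 0.981200
N(d₁) = 0.973004,  N(d₂) = 0.960939
Call price V = S·N(d₁) − K·e^{−rT}·N(d₂) = 142.428388 − 103.716114 = 38.712274
φ(d₁) = (1/√(2π))·e^{−d₁²/2} = 0.062323
ν = S·φ(d₁)·√T = 8.129570

price = 38.712274
ν = 8.129570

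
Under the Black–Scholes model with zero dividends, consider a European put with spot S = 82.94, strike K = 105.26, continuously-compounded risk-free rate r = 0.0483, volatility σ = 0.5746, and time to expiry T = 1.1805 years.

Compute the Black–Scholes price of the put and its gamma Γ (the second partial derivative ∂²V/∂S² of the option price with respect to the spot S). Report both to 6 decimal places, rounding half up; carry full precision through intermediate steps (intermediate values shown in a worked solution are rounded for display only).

price = 31.492515
Γ = 0.007703

σ√T = 0.5746·√1.1805 = 0.624308
d₁ = (ln(S/K) + (r+σ²/2)T) / (σ√T) = (ln(82.94/105.26) + (0.0483+0.5746²/2)·1.1805) / 0.624308 = (-0.238316 + 0.251898) / 0.624308 = 0.021755
d₂ = d₁ − σ√T = 0.021755 − 0.624308 = -0.602552
e^{−rT} = e^{−0.0483·1.1805} = 0.944577
N(−d₁) = 0.491322,  N(−d₂) = 0.726597
Put price V = K·e^{−rT}·N(−d₂) − S·N(−d₁) = 72.242721 − 40.750206 = 31.492515
φ(d₁) = (1/√(2π))·e^{−d₁²/2} = 0.398848
Γ = φ(d₁) / (S·σ·√T) = 0.007703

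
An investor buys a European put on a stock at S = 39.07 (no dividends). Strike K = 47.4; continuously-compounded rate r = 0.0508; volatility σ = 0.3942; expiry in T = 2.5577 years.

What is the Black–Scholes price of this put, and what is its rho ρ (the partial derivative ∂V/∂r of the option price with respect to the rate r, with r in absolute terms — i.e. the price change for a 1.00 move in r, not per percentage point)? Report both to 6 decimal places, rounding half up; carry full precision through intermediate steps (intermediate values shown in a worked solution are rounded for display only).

price = 11.308047
ρ = -70.391211

σ√T = 0.3942·√2.5577 = 0.630437
d₁ = (ln(S/K) + (r+σ²/2)T) / (σ√T) = (ln(39.07/47.4) + (0.0508+0.3942²/2)·2.5577) / 0.630437 = (-0.193267 + 0.328656) / 0.630437 = 0.214754
d₂ = d₁ − σ√T = 0.214754 − 0.630437 = -0.415682
e^{−rT} = e^{−0.0508·2.5577} = 0.878156
N(−d₁) = 0.414979,  N(−d₂) = 0.661179
Put price V = K·e^{−rT}·N(−d₂) − S·N(−d₁) = 27.521293 − 16.213246 = 11.308047
ρ = −K·T·e^{−rT}·N(−d₂) = -70.391211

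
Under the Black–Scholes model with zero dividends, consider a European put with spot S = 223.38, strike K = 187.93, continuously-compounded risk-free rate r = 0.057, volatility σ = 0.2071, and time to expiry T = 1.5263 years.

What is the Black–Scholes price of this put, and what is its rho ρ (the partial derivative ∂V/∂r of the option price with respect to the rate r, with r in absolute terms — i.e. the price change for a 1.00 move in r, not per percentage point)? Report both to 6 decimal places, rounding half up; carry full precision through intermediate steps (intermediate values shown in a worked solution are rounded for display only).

σ√T = 0.2071·√1.5263 = 0.255859
d₁ = (ln(S/K) + (r+σ²/2)T) / (σ√T) = (ln(223.38/187.93) + (0.057+0.2071²/2)·1.5263) / 0.255859 = (0.172805 + 0.119731) / 0.255859 = 1.143349
d₂ = d₁ − σ√T = 1.143349 − 0.255859 = 0.887490
e^{−rT} = e^{−0.057·1.5263} = 0.916678
N(−d₁) = 0.126447,  N(−d₂) = 0.187407
Put price V = K·e^{−rT}·N(−d₂) − S·N(−d₁) = 32.284921 − 28.245695 = 4.039226
ρ = −K·T·e^{−rT}·N(−d₂) = -49.276475

price = 4.039226
ρ = -49.276475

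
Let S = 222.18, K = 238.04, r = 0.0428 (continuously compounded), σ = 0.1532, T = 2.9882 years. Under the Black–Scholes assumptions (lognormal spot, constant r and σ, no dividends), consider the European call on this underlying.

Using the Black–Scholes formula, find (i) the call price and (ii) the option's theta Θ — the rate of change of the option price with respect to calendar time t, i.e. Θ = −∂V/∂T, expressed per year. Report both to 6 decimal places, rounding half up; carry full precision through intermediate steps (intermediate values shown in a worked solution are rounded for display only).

price = 29.651480
Θ = -8.492382

σ√T = 0.1532·√2.9882 = 0.264828
d₁ = (ln(S/K) + (r+σ²/2)T) / (σ√T) = (ln(222.18/238.04) + (0.0428+0.1532²/2)·2.9882) / 0.264828 = (-0.068951 + 0.162962) / 0.264828 = 0.354989
d₂ = d₁ − σ√T = 0.354989 − 0.264828 = 0.090161
e^{−rT} = e^{−0.0428·2.9882} = 0.879946
N(d₁) = 0.638701,  N(d₂) = 0.535920
Call price V = S·N(d₁) − K·e^{−rT}·N(d₂) = 141.906614 − 112.255134 = 29.651480
φ(d₁) = (1/√(2π))·e^{−d₁²/2} = 0.374581
Θ = −S·φ(d₁)·σ/(2√T) − r·K·e^{−rT}·N(d₂) = −3.687862 − 4.804520 = -8.492382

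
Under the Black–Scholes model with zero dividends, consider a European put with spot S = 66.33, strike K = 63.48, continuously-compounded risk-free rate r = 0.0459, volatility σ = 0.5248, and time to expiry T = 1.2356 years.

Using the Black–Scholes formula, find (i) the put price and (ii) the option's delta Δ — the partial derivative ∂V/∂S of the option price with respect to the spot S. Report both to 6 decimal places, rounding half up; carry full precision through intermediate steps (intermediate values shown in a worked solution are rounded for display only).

σ√T = 0.5248·√1.2356 = 0.583355
d₁ = (ln(S/K) + (r+σ²/2)T) / (σ√T) = (ln(66.33/63.48) + (0.0459+0.5248²/2)·1.2356) / 0.583355 = (0.043917 + 0.226865) / 0.583355 = 0.464182
d₂ = d₁ − σ√T = 0.464182 − 0.583355 = -0.119173
e^{−rT} = e^{−0.0459·1.2356} = 0.944864
N(−d₁) = 0.321259,  N(−d₂) = 0.547431
Put price V = K·e^{−rT}·N(−d₂) − S·N(−d₁) = 32.834886 − 21.309086 = 11.525799
Δ = −N(−d₁) = -0.321259

price = 11.525799
Δ = -0.321259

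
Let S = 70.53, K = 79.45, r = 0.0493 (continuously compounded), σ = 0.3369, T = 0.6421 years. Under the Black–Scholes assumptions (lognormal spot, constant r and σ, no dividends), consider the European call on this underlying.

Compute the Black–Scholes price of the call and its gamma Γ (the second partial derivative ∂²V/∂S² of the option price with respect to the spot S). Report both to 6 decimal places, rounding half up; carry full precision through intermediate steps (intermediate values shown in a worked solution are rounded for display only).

price = 5.105738
Γ = 0.020582

σ√T = 0.3369·√0.6421 = 0.269962
d₁ = (ln(S/K) + (r+σ²/2)T) / (σ√T) = (ln(70.53/79.45) + (0.0493+0.3369²/2)·0.6421) / 0.269962 = (-0.119090 + 0.068095) / 0.269962 = -0.188895
d₂ = d₁ − σ√T = -0.188895 − 0.269962 = -0.458857
e^{−rT} = e^{−0.0493·0.6421} = 0.968840
N(d₁) = 0.425087,  N(d₂) = 0.323168
Call price V = S·N(d₁) − K·e^{−rT}·N(d₂) = 29.981417 − 24.875679 = 5.105738
φ(d₁) = (1/√(2π))·e^{−d₁²/2} = 0.391888
Γ = φ(d₁) / (S·σ·√T) = 0.020582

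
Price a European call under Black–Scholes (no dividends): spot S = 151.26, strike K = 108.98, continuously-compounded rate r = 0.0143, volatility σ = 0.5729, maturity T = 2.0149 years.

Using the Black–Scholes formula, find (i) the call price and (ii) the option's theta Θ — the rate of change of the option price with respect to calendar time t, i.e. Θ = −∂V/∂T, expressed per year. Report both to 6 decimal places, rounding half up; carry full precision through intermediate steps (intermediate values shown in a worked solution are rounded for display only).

price = 66.866081
Θ = -9.296460

σ√T = 0.5729·√2.0149 = 0.813215
d₁ = (ln(S/K) + (r+σ²/2)T) / (σ√T) = (ln(151.26/108.98) + (0.0143+0.5729²/2)·2.0149) / 0.813215 = (0.327836 + 0.359473) / 0.813215 = 0.845174
d₂ = d₁ − σ√T = 0.845174 − 0.813215 = 0.031959
e^{−rT} = e^{−0.0143·2.0149} = 0.971598
N(d₁) = 0.800993,  N(d₂) = 0.512748
Call price V = S·N(d₁) − K·e^{−rT}·N(d₂) = 121.158226 − 54.292145 = 66.866081
φ(d₁) = (1/√(2π))·e^{−d₁²/2} = 0.279124
Θ = −S·φ(d₁)·σ/(2√T) − r·K·e^{−rT}·N(d₂) = −8.520083 − 0.776378 = -9.296460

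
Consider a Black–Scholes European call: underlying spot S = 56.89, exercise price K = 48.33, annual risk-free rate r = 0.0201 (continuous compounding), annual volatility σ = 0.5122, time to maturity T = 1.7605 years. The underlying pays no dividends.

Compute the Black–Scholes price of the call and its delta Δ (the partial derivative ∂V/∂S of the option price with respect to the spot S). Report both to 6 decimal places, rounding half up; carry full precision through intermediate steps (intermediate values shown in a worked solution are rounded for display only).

σ√T = 0.5122·√1.7605 = 0.679607
d₁ = (ln(S/K) + (r+σ²/2)T) / (σ√T) = (ln(56.89/48.33) + (0.0201+0.5122²/2)·1.7605) / 0.679607 = (0.163067 + 0.266319) / 0.679607 = 0.631815
d₂ = d₁ − σ√T = 0.631815 − 0.679607 = -0.047792
e^{−rT} = e^{−0.0201·1.7605} = 0.965233
N(d₁) = 0.736246,  N(d₂) = 0.480941
Call price V = S·N(d₁) − K·e^{−rT}·N(d₂) = 41.885043 − 22.435761 = 19.449282
Δ = N(d₁) = 0.736246

price = 19.449282
Δ = 0.736246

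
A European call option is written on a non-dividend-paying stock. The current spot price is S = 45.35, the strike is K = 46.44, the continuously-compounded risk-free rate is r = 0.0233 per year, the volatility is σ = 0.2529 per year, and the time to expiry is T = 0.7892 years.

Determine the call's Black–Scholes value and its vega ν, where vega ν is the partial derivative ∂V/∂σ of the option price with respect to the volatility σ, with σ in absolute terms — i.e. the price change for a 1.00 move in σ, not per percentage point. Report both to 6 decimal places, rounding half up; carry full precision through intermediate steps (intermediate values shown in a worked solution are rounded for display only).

price = 3.946314
ν = 16.009637

σ√T = 0.2529·√0.7892 = 0.224669
d₁ = (ln(S/K) + (r+σ²/2)T) / (σ√T) = (ln(45.35/46.44) + (0.0233+0.2529²/2)·0.7892) / 0.224669 = (-0.023751 + 0.043626) / 0.224669 = 0.088465
d₂ = d₁ − σ√T = 0.088465 − 0.224669 = -0.136203
e^{−rT} = e^{−0.0233·0.7892} = 0.981780
N(d₁) = 0.535247,  N(d₂) = 0.445830
Call price V = S·N(d₁) − K·e^{−rT}·N(d₂) = 24.273431 − 20.327118 = 3.946314
φ(d₁) = (1/√(2π))·e^{−d₁²/2} = 0.397384
ν = S·φ(d₁)·√T = 16.009637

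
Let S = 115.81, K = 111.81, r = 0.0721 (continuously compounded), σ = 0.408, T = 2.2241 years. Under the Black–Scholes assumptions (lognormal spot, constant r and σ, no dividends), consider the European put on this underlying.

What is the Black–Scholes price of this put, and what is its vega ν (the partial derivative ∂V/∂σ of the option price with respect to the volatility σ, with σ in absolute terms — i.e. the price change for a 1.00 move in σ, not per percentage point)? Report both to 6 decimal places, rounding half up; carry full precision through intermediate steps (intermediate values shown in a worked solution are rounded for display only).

σ√T = 0.408·√2.2241 = 0.608467
d₁ = (ln(S/K) + (r+σ²/2)T) / (σ√T) = (ln(115.81/111.81) + (0.0721+0.408²/2)·2.2241) / 0.608467 = (0.035150 + 0.345474) / 0.608467 = 0.625545
d₂ = d₁ − σ√T = 0.625545 − 0.608467 = 0.017078
e^{−rT} = e^{−0.0721·2.2241} = 0.851839
N(−d₁) = 0.265807,  N(−d₂) = 0.493187
Put price V = K·e^{−rT}·N(−d₂) − S·N(−d₁) = 46.973196 − 30.783071 = 16.190126
φ(d₁) = (1/√(2π))·e^{−d₁²/2} = 0.328049
ν = S·φ(d₁)·√T = 56.658114

price = 16.190126
ν = 56.658114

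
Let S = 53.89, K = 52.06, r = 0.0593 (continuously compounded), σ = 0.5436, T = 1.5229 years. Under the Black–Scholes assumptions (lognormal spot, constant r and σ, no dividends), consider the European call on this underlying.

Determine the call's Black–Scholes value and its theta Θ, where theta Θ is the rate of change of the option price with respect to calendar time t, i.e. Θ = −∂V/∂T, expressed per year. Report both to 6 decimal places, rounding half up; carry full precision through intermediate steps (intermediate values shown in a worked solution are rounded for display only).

price = 16.709505
Θ = -5.375938

σ√T = 0.5436·√1.5229 = 0.670834
d₁ = (ln(S/K) + (r+σ²/2)T) / (σ√T) = (ln(53.89/52.06) + (0.0593+0.5436²/2)·1.5229) / 0.670834 = (0.034548 + 0.315317) / 0.670834 = 0.521538
d₂ = d₁ − σ√T = 0.521538 − 0.670834 = -0.149297
e^{−rT} = e^{−0.0593·1.5229} = 0.913650
N(d₁) = 0.699004,  N(d₂) = 0.440660
Call price V = S·N(d₁) − K·e^{−rT}·N(d₂) = 37.669317 − 20.959811 = 16.709505
φ(d₁) = (1/√(2π))·e^{−d₁²/2} = 0.348214
Θ = −S·φ(d₁)·σ/(2√T) − r·K·e^{−rT}·N(d₂) = −4.133021 − 1.242917 = -5.375938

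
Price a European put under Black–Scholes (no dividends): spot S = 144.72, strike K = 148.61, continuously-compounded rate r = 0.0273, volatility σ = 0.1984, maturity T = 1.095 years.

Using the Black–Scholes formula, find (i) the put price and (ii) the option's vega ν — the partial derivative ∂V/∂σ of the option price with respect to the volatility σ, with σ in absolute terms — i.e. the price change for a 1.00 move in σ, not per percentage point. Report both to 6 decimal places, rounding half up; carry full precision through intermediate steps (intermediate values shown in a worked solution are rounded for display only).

σ√T = 0.1984·√1.095 = 0.207610
d₁ = (ln(S/K) + (r+σ²/2)T) / (σ√T) = (ln(144.72/148.61) + (0.0273+0.1984²/2)·1.095) / 0.207610 = (-0.026525 + 0.051445) / 0.207610 = 0.120032
d₂ = d₁ − σ√T = 0.120032 − 0.207610 = -0.087578
e^{−rT} = e^{−0.0273·1.095} = 0.970549
N(−d₁) = 0.452229,  N(−d₂) = 0.534894
Put price V = K·e^{−rT}·N(−d₂) − S·N(−d₁) = 77.149504 − 65.446553 = 11.702951
φ(d₁) = (1/√(2π))·e^{−d₁²/2} = 0.396079
ν = S·φ(d₁)·√T = 59.981466

price = 11.702951
ν = 59.981466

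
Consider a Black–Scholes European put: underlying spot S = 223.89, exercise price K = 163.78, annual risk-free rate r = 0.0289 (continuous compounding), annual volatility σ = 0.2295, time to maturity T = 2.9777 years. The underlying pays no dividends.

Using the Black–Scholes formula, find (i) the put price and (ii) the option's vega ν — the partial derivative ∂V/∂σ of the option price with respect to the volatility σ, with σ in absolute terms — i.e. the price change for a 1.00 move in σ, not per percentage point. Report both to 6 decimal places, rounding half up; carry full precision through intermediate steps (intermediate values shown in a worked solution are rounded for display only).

price = 5.901116
ν = 74.597192

σ√T = 0.2295·√2.9777 = 0.396026
d₁ = (ln(S/K) + (r+σ²/2)T) / (σ√T) = (ln(223.89/163.78) + (0.0289+0.2295²/2)·2.9777) / 0.396026 = (0.312631 + 0.164474) / 0.396026 = 1.204732
d₂ = d₁ − σ√T = 1.204732 − 0.396026 = 0.808706
e^{−rT} = e^{−0.0289·2.9777} = 0.917543
N(−d₁) = 0.114153,  N(−d₂) = 0.209342
Put price V = K·e^{−rT}·N(−d₂) − S·N(−d₁) = 31.458938 − 25.557821 = 5.901116
φ(d₁) = (1/√(2π))·e^{−d₁²/2} = 0.193084
ν = S·φ(d₁)·√T = 74.597192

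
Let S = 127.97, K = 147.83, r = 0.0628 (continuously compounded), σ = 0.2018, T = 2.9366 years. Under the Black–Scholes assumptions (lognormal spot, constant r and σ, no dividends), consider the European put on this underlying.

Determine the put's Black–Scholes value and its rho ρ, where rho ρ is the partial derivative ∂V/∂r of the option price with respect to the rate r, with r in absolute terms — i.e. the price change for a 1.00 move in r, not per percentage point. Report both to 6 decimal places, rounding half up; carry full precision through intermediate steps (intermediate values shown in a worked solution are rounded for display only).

σ√T = 0.2018·√2.9366 = 0.345815
d₁ = (ln(S/K) + (r+σ²/2)T) / (σ√T) = (ln(127.97/147.83) + (0.0628+0.2018²/2)·2.9366) / 0.345815 = (-0.144267 + 0.244212) / 0.345815 = 0.289014
d₂ = d₁ − σ√T = 0.289014 − 0.345815 = -0.056801
e^{−rT} = e^{−0.0628·2.9366} = 0.831588
N(−d₁) = 0.386285,  N(−d₂) = 0.522648
Put price V = K·e^{−rT}·N(−d₂) − S·N(−d₁) = 64.251015 − 49.432935 = 14.818080
ρ = −K·T·e^{−rT}·N(−d₂) = -188.679531

price = 14.818080
ρ = -188.679531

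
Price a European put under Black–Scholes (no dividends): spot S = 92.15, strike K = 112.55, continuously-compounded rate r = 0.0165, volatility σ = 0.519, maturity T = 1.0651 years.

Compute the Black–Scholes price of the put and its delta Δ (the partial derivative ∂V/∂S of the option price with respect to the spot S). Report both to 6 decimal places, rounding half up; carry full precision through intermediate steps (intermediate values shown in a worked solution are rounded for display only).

price = 31.820656
Δ = -0.528991

σ√T = 0.519·√1.0651 = 0.535627
d₁ = (ln(S/K) + (r+σ²/2)T) / (σ√T) = (ln(92.15/112.55) + (0.0165+0.519²/2)·1.0651) / 0.535627 = (-0.199980 + 0.161022) / 0.535627 = -0.072733
d₂ = d₁ − σ√T = -0.072733 − 0.535627 = -0.608360
e^{−rT} = e^{−0.0165·1.0651} = 0.982579
N(−d₁) = 0.528991,  N(−d₂) = 0.728526
Put price V = K·e^{−rT}·N(−d₂) − S·N(−d₁) = 80.567134 − 48.746478 = 31.820656
Δ = −N(−d₁) = -0.528991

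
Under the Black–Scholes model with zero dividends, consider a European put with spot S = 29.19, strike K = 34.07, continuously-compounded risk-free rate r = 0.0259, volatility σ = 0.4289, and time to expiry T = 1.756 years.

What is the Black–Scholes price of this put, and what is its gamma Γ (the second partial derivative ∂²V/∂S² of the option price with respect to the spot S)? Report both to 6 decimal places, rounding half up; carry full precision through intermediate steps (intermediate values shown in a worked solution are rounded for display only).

price = 8.712922
Γ = 0.023945

σ√T = 0.4289·√1.756 = 0.568353
d₁ = (ln(S/K) + (r+σ²/2)T) / (σ√T) = (ln(29.19/34.07) + (0.0259+0.4289²/2)·1.756) / 0.568353 = (-0.154591 + 0.206993) / 0.568353 = 0.092200
d₂ = d₁ − σ√T = 0.092200 − 0.568353 = -0.476153
e^{−rT} = e^{−0.0259·1.756} = 0.955538
N(−d₁) = 0.463270,  N(−d₂) = 0.683017
Put price V = K·e^{−rT}·N(−d₂) − S·N(−d₁) = 22.235764 − 13.522842 = 8.712922
φ(d₁) = (1/√(2π))·e^{−d₁²/2} = 0.397250
Γ = φ(d₁) / (S·σ·√T) = 0.023945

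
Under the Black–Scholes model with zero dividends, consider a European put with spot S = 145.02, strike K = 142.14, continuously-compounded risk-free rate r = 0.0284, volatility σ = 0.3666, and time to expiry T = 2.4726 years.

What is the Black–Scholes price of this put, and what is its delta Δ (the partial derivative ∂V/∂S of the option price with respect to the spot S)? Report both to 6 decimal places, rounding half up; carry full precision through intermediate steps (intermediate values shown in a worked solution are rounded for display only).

σ√T = 0.3666·√2.4726 = 0.576460
d₁ = (ln(S/K) + (r+σ²/2)T) / (σ√T) = (ln(145.02/142.14) + (0.0284+0.3666²/2)·2.4726) / 0.576460 = (0.020059 + 0.236375) / 0.576460 = 0.444843
d₂ = d₁ − σ√T = 0.444843 − 0.576460 = -0.131617
e^{−rT} = e^{−0.0284·2.4726} = 0.932187
N(−d₁) = 0.328217,  N(−d₂) = 0.552357
Put price V = K·e^{−rT}·N(−d₂) − S·N(−d₁) = 73.187828 − 47.597979 = 25.589849
Δ = −N(−d₁) = -0.328217

price = 25.589849
Δ = -0.328217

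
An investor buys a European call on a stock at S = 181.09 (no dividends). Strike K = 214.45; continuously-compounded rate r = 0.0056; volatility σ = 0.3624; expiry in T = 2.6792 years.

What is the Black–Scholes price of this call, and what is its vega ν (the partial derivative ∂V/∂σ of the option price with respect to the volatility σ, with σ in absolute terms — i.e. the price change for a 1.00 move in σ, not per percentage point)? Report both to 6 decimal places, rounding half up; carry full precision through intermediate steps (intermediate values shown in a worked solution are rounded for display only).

σ√T = 0.3624·√2.6792 = 0.593186
d₁ = (ln(S/K) + (r+σ²/2)T) / (σ√T) = (ln(181.09/214.45) + (0.0056+0.3624²/2)·2.6792) / 0.593186 = (-0.169082 + 0.190938) / 0.593186 = 0.036845
d₂ = d₁ − σ√T = 0.036845 − 0.593186 = -0.556341
e^{−rT} = e^{−0.0056·2.6792} = 0.985108
N(d₁) = 0.514696,  N(d₂) = 0.288989
Call price V = S·N(d₁) − K·e^{−rT}·N(d₂) = 93.206224 − 61.050776 = 32.155448
φ(d₁) = (1/√(2π))·e^{−d₁²/2} = 0.398672
ν = S·φ(d₁)·√T = 118.171383

price = 32.155448
ν = 118.171383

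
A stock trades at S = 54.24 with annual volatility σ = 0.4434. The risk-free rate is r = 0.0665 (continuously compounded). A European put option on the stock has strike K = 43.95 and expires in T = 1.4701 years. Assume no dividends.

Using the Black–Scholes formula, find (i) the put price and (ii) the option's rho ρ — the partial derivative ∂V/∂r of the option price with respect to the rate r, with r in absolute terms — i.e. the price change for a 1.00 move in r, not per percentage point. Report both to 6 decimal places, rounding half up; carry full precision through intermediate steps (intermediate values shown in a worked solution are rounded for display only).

σ√T = 0.4434·√1.4701 = 0.537612
d₁ = (ln(S/K) + (r+σ²/2)T) / (σ√T) = (ln(54.24/43.95) + (0.0665+0.4434²/2)·1.4701) / 0.537612 = (0.210366 + 0.242275) / 0.537612 = 0.841947
d₂ = d₁ − σ√T = 0.841947 − 0.537612 = 0.304335
e^{−rT} = e^{−0.0665·1.4701} = 0.906865
N(−d₁) = 0.199909,  N(−d₂) = 0.380436
Put price V = K·e^{−rT}·N(−d₂) − S·N(−d₁) = 15.162944 − 10.843050 = 4.319893
ρ = −K·T·e^{−rT}·N(−d₂) = -22.291044

price = 4.319893
ρ = -22.291044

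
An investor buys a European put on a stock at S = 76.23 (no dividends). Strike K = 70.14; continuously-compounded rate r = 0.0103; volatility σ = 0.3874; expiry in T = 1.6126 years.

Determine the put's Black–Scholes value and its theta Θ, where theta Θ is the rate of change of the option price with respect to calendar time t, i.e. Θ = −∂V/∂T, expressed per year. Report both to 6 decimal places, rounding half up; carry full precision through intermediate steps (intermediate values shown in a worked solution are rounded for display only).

price = 10.768478
Θ = -3.826547

σ√T = 0.3874·√1.6126 = 0.491952
d₁ = (ln(S/K) + (r+σ²/2)T) / (σ√T) = (ln(76.23/70.14) + (0.0103+0.3874²/2)·1.6126) / 0.491952 = (0.083262 + 0.137618) / 0.491952 = 0.448987
d₂ = d₁ − σ√T = 0.448987 − 0.491952 = -0.042965
e^{−rT} = e^{−0.0103·1.6126} = 0.983527
N(−d₁) = 0.326721,  N(−d₂) = 0.517135
Put price V = K·e^{−rT}·N(−d₂) − S·N(−d₁) = 35.674385 − 24.905907 = 10.768478
φ(d₁) = (1/√(2π))·e^{−d₁²/2} = 0.360691
Θ = −S·φ(d₁)·σ/(2√T) + r·K·e^{−rT}·N(−d₂) = −4.193993 + 0.367446 = -3.826547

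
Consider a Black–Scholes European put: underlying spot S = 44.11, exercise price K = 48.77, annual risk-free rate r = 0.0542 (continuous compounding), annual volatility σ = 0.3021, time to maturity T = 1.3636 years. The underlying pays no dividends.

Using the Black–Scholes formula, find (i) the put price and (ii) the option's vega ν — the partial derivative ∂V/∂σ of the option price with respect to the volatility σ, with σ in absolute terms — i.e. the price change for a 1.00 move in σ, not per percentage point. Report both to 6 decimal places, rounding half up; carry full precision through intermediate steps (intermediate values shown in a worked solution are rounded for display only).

price = 6.869062
ν = 20.444029

σ√T = 0.3021·√1.3636 = 0.352772
d₁ = (ln(S/K) + (r+σ²/2)T) / (σ√T) = (ln(44.11/48.77) + (0.0542+0.3021²/2)·1.3636) / 0.352772 = (-0.100429 + 0.136131) / 0.352772 = 0.101205
d₂ = d₁ − σ√T = 0.101205 − 0.352772 = -0.251567
e^{−rT} = e^{−0.0542·1.3636} = 0.928758
N(−d₁) = 0.459694,  N(−d₂) = 0.599312
Put price V = K·e^{−rT}·N(−d₂) − S·N(−d₁) = 27.146157 − 20.277094 = 6.869062
φ(d₁) = (1/√(2π))·e^{−d₁²/2} = 0.396904
ν = S·φ(d₁)·√T = 20.444029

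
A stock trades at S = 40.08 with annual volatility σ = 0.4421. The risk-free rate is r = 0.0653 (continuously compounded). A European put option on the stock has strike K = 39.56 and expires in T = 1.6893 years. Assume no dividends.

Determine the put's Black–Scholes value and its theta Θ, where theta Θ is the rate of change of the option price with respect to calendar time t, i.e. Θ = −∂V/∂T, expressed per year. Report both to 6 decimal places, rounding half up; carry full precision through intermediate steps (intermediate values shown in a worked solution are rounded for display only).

price = 6.401474
Θ = -1.173780

σ√T = 0.4421·√1.6893 = 0.574611
d₁ = (ln(S/K) + (r+σ²/2)T) / (σ√T) = (ln(40.08/39.56) + (0.0653+0.4421²/2)·1.6893) / 0.574611 = (0.013059 + 0.275400) / 0.574611 = 0.502008
d₂ = d₁ − σ√T = 0.502008 − 0.574611 = -0.072603
e^{−rT} = e^{−0.0653·1.6893} = 0.895555
N(−d₁) = 0.307831,  N(−d₂) = 0.528939
Put price V = K·e^{−rT}·N(−d₂) − S·N(−d₁) = 18.739343 − 12.337869 = 6.401474
φ(d₁) = (1/√(2π))·e^{−d₁²/2} = 0.351711
Θ = −S·φ(d₁)·σ/(2√T) + r·K·e^{−rT}·N(−d₂) = −2.397459 + 1.223679 = -1.173780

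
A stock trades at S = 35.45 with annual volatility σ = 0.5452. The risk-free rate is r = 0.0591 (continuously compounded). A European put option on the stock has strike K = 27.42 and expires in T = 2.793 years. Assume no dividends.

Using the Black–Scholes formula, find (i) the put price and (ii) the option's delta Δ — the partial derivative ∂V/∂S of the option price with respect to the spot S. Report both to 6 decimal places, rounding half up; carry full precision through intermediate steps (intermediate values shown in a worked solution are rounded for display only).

σ√T = 0.5452·√2.793 = 0.911153
d₁ = (ln(S/K) + (r+σ²/2)T) / (σ√T) = (ln(35.45/27.42) + (0.0591+0.5452²/2)·2.793) / 0.911153 = (0.256851 + 0.580166) / 0.911153 = 0.918635
d₂ = d₁ − σ√T = 0.918635 − 0.911153 = 0.007482
e^{−rT} = e^{−0.0591·2.793} = 0.847837
N(−d₁) = 0.179143,  N(−d₂) = 0.497015
Put price V = K·e^{−rT}·N(−d₂) − S·N(−d₁) = 11.554464 − 6.350631 = 5.203832
Δ = −N(−d₁) = -0.179143

price = 5.203832
Δ = -0.179143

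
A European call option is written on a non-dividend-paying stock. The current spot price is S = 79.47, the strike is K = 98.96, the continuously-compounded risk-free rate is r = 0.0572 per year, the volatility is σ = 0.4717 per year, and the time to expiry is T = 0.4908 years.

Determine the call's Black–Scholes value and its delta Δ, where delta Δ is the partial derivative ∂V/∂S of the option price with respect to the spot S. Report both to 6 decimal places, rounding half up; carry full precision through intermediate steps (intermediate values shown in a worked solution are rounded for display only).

σ√T = 0.4717·√0.4908 = 0.330459
d₁ = (ln(S/K) + (r+σ²/2)T) / (σ√T) = (ln(79.47/98.96) + (0.0572+0.4717²/2)·0.4908) / 0.330459 = (-0.219336 + 0.082675) / 0.330459 = -0.413547
d₂ = d₁ − σ√T = -0.413547 − 0.330459 = -0.744007
e^{−rT} = e^{−0.0572·0.4908} = 0.972317
N(d₁) = 0.339603,  N(d₂) = 0.228436
Call price V = S·N(d₁) − K·e^{−rT}·N(d₂) = 26.988233 − 21.980231 = 5.008002
Δ = N(d₁) = 0.339603

price = 5.008002
Δ = 0.339603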